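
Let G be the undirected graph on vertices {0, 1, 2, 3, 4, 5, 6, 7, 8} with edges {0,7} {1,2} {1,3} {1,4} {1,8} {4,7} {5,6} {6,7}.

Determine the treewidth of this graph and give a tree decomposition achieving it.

Each bag holds 2 vertices, so the decomposition has width 1, which upper-bounds the treewidth. G has an edge, so its treewidth is at least 1. The upper and lower bounds meet at 1, so that is the treewidth.

Treewidth 1.
One optimal decomposition is:
Bags: B1 = {1, 4}  B2 = {1, 2}  B3 = {4, 7}  B4 = {6, 7}  B5 = {0, 7}  B6 = {1, 3}  B7 = {5, 6}  B8 = {1, 8}
Tree: B1–B2, B1–B3, B3–B4, B3–B5, B2–B6, B4–B7, B6–B8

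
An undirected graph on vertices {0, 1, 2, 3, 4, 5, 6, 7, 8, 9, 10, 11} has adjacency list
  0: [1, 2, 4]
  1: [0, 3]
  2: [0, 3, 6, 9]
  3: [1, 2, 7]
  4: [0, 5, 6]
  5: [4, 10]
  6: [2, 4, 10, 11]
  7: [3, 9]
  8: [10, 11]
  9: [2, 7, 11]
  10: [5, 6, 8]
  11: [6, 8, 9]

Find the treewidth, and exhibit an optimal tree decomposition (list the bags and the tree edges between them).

The largest bag has 4 vertices, giving width 3; this decomposition certifies tw(G) ≤ 3. For the lower bound: the 4 vertex sets {5,8,10}, {4}, {6}, {0,2,9,11} are disjoint, each induces a connected subgraph, and every pair is joined by at least one edge of G. Contracting each set to a single vertex therefore yields K_{4} as a minor, and since treewidth is minor-monotone, tw(G) ≥ tw(K_{4}) = 3. Hence tw(G) = 3 exactly.

Treewidth 3.
One such decomposition:
Bags: B1 = {4, 5, 8, 10}  B2 = {4, 6, 8, 10}  B3 = {4, 6, 8, 11}  B4 = {0, 4, 6, 11}  B5 = {0, 2, 6, 11}  B6 = {0, 2, 9, 11}  B7 = {0, 1, 2, 9}  B8 = {1, 2, 3, 9}  B9 = {1, 3, 7, 9}
Tree: B1–B2, B2–B3, B3–B4, B4–B5, B5–B6, B6–B7, B7–B8, B8–B9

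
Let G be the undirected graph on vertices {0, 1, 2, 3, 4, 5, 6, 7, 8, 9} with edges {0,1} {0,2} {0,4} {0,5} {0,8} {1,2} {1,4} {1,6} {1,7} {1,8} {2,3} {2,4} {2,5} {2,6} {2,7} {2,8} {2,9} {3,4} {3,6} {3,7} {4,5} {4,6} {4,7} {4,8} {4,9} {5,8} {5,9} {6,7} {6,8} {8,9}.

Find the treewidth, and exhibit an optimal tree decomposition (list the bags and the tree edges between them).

The largest bag has 5 vertices, giving width 4; this decomposition certifies tw(G) ≤ 4. For the lower bound, the 5 vertices {0, 1, 2, 4, 8} are pairwise adjacent, and any tree decomposition puts a clique entirely inside one bag — forcing width ≥ 4. Therefore the treewidth is 4.

Treewidth 4.
One such decomposition:
Bags: B1 = {0, 1, 2, 4, 8}  B2 = {1, 2, 4, 6, 8}  B3 = {1, 2, 4, 6, 7}  B4 = {0, 2, 4, 5, 8}  B5 = {2, 3, 4, 6, 7}  B6 = {2, 4, 5, 8, 9}
Tree: B1–B2, B2–B3, B1–B4, B3–B5, B4–B6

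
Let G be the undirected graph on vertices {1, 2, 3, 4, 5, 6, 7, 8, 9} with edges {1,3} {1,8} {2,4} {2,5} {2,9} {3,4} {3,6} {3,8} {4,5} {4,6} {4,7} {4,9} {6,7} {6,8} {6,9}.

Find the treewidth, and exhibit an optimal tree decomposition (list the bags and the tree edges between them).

Treewidth 2.
Bags: B1 = {1, 3, 8}  B2 = {3, 6, 8}  B3 = {3, 4, 6}  B4 = {4, 6, 7}  B5 = {4, 6, 9}  B6 = {2, 4, 9}  B7 = {2, 4, 5}
Tree: B1–B2, B2–B3, B3–B4, B4–B5, B5–B6, B6–B7

Every bag has size at most 3, so the width is 3 − 1 = 2 and tw(G) ≤ 2. Conversely, {1, 3, 8} is a clique of size 3, and the vertices of any clique must share a bag in every tree decomposition; so some bag has ≥ 3 vertices and tw(G) ≥ 2. Hence tw(G) = 2 exactly.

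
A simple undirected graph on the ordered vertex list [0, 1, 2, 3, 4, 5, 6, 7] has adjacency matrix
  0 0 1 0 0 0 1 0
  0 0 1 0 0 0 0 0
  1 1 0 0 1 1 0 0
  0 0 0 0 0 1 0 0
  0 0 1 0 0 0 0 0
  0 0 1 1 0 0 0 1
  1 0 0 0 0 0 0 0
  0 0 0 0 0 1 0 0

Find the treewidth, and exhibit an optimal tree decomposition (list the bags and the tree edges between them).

Treewidth 1.
One such decomposition:
Bags: B1 = {0, 2}  B2 = {0, 6}  B3 = {2, 5}  B4 = {5, 7}  B5 = {1, 2}  B6 = {3, 5}  B7 = {2, 4}
Tree: B1–B2, B1–B3, B3–B4, B3–B5, B3–B6, B5–B7

Each bag holds 2 vertices, so the decomposition has width 1, which upper-bounds the treewidth. Any graph with an edge has treewidth ≥ 1, and G has the edge 0–2. Combining the bounds, tw(G) = 1.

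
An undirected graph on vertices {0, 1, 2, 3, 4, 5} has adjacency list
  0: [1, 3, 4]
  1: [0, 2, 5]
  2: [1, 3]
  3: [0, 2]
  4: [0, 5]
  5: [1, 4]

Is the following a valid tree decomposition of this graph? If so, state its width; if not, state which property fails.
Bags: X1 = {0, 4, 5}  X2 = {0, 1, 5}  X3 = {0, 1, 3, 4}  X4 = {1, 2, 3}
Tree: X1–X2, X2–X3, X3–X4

No — bags containing vertex 4 are not connected in the tree.

A tree decomposition must satisfy three properties: every vertex lies in some bag; for every edge, both endpoints lie together in some bag; and for every vertex, the bags containing it form a connected subtree. Here bags containing vertex 4 are not connected in the tree, so the decomposition is invalid.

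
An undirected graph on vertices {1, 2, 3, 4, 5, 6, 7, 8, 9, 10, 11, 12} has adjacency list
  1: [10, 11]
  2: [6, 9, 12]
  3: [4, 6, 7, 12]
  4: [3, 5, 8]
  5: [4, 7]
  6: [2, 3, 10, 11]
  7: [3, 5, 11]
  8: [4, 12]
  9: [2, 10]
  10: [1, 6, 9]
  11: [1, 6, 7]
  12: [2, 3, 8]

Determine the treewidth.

A width-3 tree decomposition is:
Bags: B1 = {1, 2, 9, 10}  B2 = {1, 2, 6, 10}  B3 = {1, 2, 6, 11}  B4 = {2, 6, 11, 12}  B5 = {3, 6, 11, 12}  B6 = {3, 7, 11, 12}  B7 = {3, 7, 8, 12}  B8 = {3, 4, 7, 8}  B9 = {4, 5, 7, 8}
Tree: B1–B2, B2–B3, B3–B4, B4–B5, B5–B6, B6–B7, B7–B8, B8–B9
The largest bag has 4 vertices, giving width 3; this decomposition certifies tw(G) ≤ 3. For the lower bound: the 4 vertex sets {1,9,10}, {2}, {6}, {3,7,11,12} are disjoint, each induces a connected subgraph, and every pair is joined by at least one edge of G. Contracting each set to a single vertex therefore yields K_{4} as a minor, and since treewidth is minor-monotone, tw(G) ≥ tw(K_{4}) = 3. Therefore the treewidth is 3.

3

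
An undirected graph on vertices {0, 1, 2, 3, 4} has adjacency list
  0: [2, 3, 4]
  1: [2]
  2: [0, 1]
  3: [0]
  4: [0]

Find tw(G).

A width-1 tree decomposition is:
Bags: B1 = {0, 2}  B2 = {1, 2}  B3 = {0, 4}  B4 = {0, 3}
Tree: B1–B2, B1–B3, B1–B4
The largest bag has 2 vertices, giving width 1; this decomposition certifies tw(G) ≤ 1. Any graph with an edge has treewidth ≥ 1, and G has the edge 0–2. Combining the bounds, tw(G) = 1.

1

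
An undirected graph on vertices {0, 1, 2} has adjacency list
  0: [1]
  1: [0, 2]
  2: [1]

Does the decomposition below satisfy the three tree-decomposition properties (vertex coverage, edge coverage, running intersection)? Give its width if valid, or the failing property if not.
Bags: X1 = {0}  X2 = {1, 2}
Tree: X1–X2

A tree decomposition must satisfy three properties: every vertex lies in some bag; for every edge, both endpoints lie together in some bag; and for every vertex, the bags containing it form a connected subtree. Here edge (1,0) lies in no bag, so the decomposition is invalid.

No — edge (1,0) lies in no bag.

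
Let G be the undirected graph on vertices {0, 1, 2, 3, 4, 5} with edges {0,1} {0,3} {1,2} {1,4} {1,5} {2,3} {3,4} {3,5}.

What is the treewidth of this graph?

A width-2 tree decomposition is:
Bags: B1 = {1, 3, 5}  B2 = {1, 2, 3}  B3 = {0, 1, 3}  B4 = {1, 3, 4}
Tree: B1–B2, B2–B3, B3–B4
Every bag has size at most 3, so the width is 3 − 1 = 2 and tw(G) ≤ 2. For the lower bound, G contains the cycle 5–3–2–1–5, so G is not a forest; only forests have treewidth ≤ 1, hence tw(G) ≥ 2. Therefore the treewidth is 2.

2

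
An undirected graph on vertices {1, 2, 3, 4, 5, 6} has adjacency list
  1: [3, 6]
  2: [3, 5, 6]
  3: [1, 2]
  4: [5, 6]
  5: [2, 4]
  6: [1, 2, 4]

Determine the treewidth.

A width-2 tree decomposition is:
Bags: B1 = {1, 3, 6}  B2 = {2, 3, 6}  B3 = {2, 4, 6}  B4 = {2, 4, 5}
Tree: B1–B2, B2–B3, B3–B4
Each bag holds 3 vertices, so the decomposition has width 2, which upper-bounds the treewidth. The edges 1–3–2–6–1 form a cycle, so G is not a tree and its treewidth is at least 2. Hence tw(G) = 2 exactly.

2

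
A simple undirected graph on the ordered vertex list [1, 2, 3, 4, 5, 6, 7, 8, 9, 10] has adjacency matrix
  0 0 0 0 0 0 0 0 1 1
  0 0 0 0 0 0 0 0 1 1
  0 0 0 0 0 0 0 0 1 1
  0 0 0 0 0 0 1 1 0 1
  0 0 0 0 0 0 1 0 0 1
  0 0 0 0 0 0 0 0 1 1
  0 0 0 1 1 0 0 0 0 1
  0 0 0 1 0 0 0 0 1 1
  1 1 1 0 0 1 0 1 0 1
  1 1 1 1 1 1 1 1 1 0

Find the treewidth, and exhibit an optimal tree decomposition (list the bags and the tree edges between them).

Treewidth 2.
Bags: B1 = {6, 9, 10}  B2 = {1, 9, 10}  B3 = {8, 9, 10}  B4 = {4, 8, 10}  B5 = {4, 7, 10}  B6 = {3, 9, 10}  B7 = {5, 7, 10}  B8 = {2, 9, 10}
Tree: B1–B2, B2–B3, B3–B4, B4–B5, B2–B6, B5–B7, B6–B8

Every bag has size at most 3, so the width is 3 − 1 = 2 and tw(G) ≤ 2. On the other hand G contains the 3-clique {1, 9, 10}. A clique must lie in a single bag of any decomposition, so no decomposition can have width below 2. Therefore the treewidth is 2.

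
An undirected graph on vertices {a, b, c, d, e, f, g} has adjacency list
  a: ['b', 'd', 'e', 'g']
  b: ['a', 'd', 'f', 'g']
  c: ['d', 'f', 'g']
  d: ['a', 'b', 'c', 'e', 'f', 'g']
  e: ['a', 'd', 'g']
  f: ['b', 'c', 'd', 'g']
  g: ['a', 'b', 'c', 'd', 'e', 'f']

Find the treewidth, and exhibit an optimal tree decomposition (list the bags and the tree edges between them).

The largest bag has 4 vertices, giving width 3; this decomposition certifies tw(G) ≤ 3. On the other hand G contains the 4-clique {a, d, e, g}. A clique must lie in a single bag of any decomposition, so no decomposition can have width below 3. Therefore the treewidth is 3.

Treewidth 3.
One such decomposition:
Bags: B1 = {a, b, d, g}  B2 = {b, d, f, g}  B3 = {a, d, e, g}  B4 = {c, d, f, g}
Tree: B1–B2, B1–B3, B2–B4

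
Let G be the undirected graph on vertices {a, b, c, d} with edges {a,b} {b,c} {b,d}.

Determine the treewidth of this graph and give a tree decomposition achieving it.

Each bag holds 2 vertices, so the decomposition has width 1, which upper-bounds the treewidth. Since G has at least one edge (e.g. c–b), it is not an edgeless graph, so tw(G) ≥ 1. Combining the bounds, tw(G) = 1.

Treewidth 1.
One such decomposition:
Bags: B1 = {b, c}  B2 = {b, d}  B3 = {a, b}
Tree: B1–B2, B1–B3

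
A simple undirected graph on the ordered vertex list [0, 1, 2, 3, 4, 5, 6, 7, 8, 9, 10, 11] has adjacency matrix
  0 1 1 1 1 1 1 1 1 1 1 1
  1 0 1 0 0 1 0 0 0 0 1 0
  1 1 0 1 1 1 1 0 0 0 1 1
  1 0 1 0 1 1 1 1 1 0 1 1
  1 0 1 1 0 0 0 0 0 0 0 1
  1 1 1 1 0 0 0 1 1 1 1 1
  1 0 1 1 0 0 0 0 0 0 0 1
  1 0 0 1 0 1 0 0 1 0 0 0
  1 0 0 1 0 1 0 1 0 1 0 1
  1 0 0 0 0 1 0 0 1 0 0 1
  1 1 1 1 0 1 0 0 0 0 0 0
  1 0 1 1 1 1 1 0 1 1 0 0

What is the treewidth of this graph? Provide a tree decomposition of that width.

Treewidth 4.
One optimal decomposition is:
Bags: B1 = {0, 3, 5, 8, 11}  B2 = {0, 2, 3, 5, 11}  B3 = {0, 2, 3, 6, 11}  B4 = {0, 2, 3, 4, 11}  B5 = {0, 3, 5, 7, 8}  B6 = {0, 2, 3, 5, 10}  B7 = {0, 5, 8, 9, 11}  B8 = {0, 1, 2, 5, 10}
Tree: B1–B2, B2–B3, B2–B4, B1–B5, B2–B6, B1–B7, B6–B8

Each bag holds 5 vertices, so the decomposition has width 4, which upper-bounds the treewidth. On the other hand G contains the 5-clique {0, 1, 2, 5, 10}. A clique must lie in a single bag of any decomposition, so no decomposition can have width below 4. The upper and lower bounds meet at 4, so that is the treewidth.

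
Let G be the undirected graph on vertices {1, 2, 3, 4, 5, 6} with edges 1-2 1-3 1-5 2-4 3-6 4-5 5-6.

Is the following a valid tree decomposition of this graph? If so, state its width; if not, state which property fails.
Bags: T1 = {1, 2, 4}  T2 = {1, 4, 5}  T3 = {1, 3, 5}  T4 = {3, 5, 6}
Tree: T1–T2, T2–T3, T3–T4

Yes; width 2.

Checking the three conditions: (i) the bags cover all of {1, 2, 3, 4, 5, 6}; (ii) for each edge, some bag contains both endpoints; (iii) the bags containing any fixed vertex form a subtree. All hold, so the decomposition is valid with width 3 − 1 = 2.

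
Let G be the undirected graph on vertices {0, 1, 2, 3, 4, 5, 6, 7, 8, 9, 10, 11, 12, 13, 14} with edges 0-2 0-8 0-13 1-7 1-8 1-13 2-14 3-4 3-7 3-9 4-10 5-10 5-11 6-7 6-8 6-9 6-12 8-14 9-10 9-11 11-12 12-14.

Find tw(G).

A width-3 tree decomposition is:
Bags: B1 = {0, 1, 2, 13}  B2 = {0, 1, 2, 8}  B3 = {1, 2, 8, 14}  B4 = {1, 7, 8, 14}  B5 = {6, 7, 8, 14}  B6 = {6, 7, 12, 14}  B7 = {3, 6, 7, 12}  B8 = {3, 6, 9, 12}  B9 = {3, 9, 11, 12}  B10 = {3, 4, 9, 11}  B11 = {4, 9, 10, 11}  B12 = {4, 5, 10, 11}
Tree: B1–B2, B2–B3, B3–B4, B4–B5, B5–B6, B6–B7, B7–B8, B8–B9, B9–B10, B10–B11, B11–B12
Every bag has size at most 4, so the width is 4 − 1 = 3 and tw(G) ≤ 3. For the lower bound: the 4 vertex sets {0,2,13}, {1}, {8}, {6,7,12,14} are disjoint, each induces a connected subgraph, and every pair is joined by at least one edge of G. Contracting each set to a single vertex therefore yields K_{4} as a minor, and since treewidth is minor-monotone, tw(G) ≥ tw(K_{4}) = 3. The upper and lower bounds meet at 3, so that is the treewidth.

3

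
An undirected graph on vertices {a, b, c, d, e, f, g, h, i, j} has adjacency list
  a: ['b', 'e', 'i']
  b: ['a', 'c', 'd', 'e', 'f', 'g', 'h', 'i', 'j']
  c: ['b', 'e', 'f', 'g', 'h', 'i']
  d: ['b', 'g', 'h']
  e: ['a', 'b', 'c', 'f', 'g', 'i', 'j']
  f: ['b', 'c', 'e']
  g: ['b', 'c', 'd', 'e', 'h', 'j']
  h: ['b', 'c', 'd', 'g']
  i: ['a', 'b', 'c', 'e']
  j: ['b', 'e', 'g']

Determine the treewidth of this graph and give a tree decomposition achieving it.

Each bag holds 4 vertices, so the decomposition has width 3, which upper-bounds the treewidth. On the other hand G contains the 4-clique {b, d, g, h}. A clique must lie in a single bag of any decomposition, so no decomposition can have width below 3. Therefore the treewidth is 3.

Treewidth 3.
Bags: B1 = {b, c, e, i}  B2 = {b, c, e, g}  B3 = {b, e, g, j}  B4 = {b, c, g, h}  B5 = {b, c, e, f}  B6 = {b, d, g, h}  B7 = {a, b, e, i}
Tree: B1–B2, B2–B3, B2–B4, B1–B5, B4–B6, B1–B7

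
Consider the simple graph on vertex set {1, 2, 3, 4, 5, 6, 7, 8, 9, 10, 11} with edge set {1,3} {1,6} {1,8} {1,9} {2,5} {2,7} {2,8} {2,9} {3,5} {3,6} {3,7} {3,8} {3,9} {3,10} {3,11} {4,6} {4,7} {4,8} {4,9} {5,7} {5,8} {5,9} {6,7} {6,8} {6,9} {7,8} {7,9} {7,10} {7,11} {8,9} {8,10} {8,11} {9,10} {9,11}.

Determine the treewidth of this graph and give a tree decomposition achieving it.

Each bag holds 5 vertices, so the decomposition has width 4, which upper-bounds the treewidth. Conversely, {1, 3, 6, 8, 9} is a clique of size 5, and the vertices of any clique must share a bag in every tree decomposition; so some bag has ≥ 5 vertices and tw(G) ≥ 4. Hence tw(G) = 4 exactly.

Treewidth 4.
One such decomposition:
Bags: B1 = {3, 7, 8, 9, 11}  B2 = {3, 6, 7, 8, 9}  B3 = {3, 5, 7, 8, 9}  B4 = {4, 6, 7, 8, 9}  B5 = {3, 7, 8, 9, 10}  B6 = {2, 5, 7, 8, 9}  B7 = {1, 3, 6, 8, 9}
Tree: B1–B2, B1–B3, B2–B4, B3–B5, B3–B6, B2–B7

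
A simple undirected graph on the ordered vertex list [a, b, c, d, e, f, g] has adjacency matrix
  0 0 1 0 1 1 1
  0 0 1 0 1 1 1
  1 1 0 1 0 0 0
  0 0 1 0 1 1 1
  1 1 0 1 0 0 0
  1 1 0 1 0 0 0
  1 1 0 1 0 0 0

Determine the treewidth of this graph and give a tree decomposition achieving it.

The largest bag has 4 vertices, giving width 3; this decomposition certifies tw(G) ≤ 3. For the lower bound: the 4 vertex sets {d,e}, {a,f}, {b}, {g} are disjoint, each induces a connected subgraph, and every pair is joined by at least one edge of G. Contracting each set to a single vertex therefore yields K_{4} as a minor, and since treewidth is minor-monotone, tw(G) ≥ tw(K_{4}) = 3. The upper and lower bounds meet at 3, so that is the treewidth.

Treewidth 3.
One optimal decomposition is:
Bags: B1 = {a, b, d, e}  B2 = {a, b, d, f}  B3 = {a, b, d, g}  B4 = {a, b, c, d}
Tree: B1–B2, B2–B3, B3–B4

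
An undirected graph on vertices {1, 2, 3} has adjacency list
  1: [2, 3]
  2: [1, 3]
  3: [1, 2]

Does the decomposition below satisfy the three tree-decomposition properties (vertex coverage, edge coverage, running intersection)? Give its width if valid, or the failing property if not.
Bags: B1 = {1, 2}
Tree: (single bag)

No — vertex 3 appears in no bag.

A tree decomposition must satisfy three properties: every vertex lies in some bag; for every edge, both endpoints lie together in some bag; and for every vertex, the bags containing it form a connected subtree. Here vertex 3 appears in no bag, so the decomposition is invalid.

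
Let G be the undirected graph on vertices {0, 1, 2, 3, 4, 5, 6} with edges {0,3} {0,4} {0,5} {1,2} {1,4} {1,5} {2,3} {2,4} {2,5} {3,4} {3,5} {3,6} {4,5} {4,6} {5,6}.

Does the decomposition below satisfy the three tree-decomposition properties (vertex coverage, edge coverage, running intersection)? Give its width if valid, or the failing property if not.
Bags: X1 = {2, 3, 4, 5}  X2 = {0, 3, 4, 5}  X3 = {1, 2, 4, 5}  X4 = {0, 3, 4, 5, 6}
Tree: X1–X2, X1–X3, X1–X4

A tree decomposition must satisfy three properties: every vertex lies in some bag; for every edge, both endpoints lie together in some bag; and for every vertex, the bags containing it form a connected subtree. Here bags containing vertex 0 are not connected in the tree, so the decomposition is invalid.

No — bags containing vertex 0 are not connected in the tree.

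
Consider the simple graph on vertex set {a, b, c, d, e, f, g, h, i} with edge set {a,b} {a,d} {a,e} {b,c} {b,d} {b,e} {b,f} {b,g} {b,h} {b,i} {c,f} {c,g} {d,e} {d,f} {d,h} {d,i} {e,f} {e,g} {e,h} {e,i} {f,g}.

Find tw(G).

3

A width-3 tree decomposition is:
Bags: B1 = {b, d, e, h}  B2 = {a, b, d, e}  B3 = {b, d, e, i}  B4 = {b, d, e, f}  B5 = {b, e, f, g}  B6 = {b, c, f, g}
Tree: B1–B2, B1–B3, B2–B4, B4–B5, B5–B6
Every bag has size at most 4, so the width is 4 − 1 = 3 and tw(G) ≤ 3. For the lower bound, the 4 vertices {b, d, e, h} are pairwise adjacent, and any tree decomposition puts a clique entirely inside one bag — forcing width ≥ 3. The upper and lower bounds meet at 3, so that is the treewidth.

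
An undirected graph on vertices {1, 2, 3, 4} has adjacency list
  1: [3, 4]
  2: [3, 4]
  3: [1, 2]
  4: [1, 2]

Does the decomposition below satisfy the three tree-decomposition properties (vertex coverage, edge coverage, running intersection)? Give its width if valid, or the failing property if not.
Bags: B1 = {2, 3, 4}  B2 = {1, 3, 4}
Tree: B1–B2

Every vertex of G appears in some bag (union = {1, 2, 3, 4}); every edge is covered by a bag; and for each vertex v the set of bags containing v is connected in the bag tree. The decomposition is therefore valid. The largest bag has 3 vertices, so the width is 2.

Yes; width 2.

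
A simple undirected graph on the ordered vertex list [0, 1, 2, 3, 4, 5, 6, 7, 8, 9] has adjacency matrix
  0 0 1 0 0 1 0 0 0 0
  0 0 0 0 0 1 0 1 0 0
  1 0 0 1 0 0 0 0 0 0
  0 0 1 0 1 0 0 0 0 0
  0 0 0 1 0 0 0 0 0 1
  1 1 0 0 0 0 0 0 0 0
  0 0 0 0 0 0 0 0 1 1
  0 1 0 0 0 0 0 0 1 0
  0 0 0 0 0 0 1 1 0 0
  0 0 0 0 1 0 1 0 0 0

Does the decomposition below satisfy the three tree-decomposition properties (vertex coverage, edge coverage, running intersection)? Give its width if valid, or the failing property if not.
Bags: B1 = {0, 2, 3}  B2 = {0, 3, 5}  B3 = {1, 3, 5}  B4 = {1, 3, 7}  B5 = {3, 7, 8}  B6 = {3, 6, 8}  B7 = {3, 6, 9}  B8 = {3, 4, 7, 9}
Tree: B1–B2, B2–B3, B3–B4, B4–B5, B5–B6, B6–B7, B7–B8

No — bags containing vertex 7 are not connected in the tree.

A tree decomposition must satisfy three properties: every vertex lies in some bag; for every edge, both endpoints lie together in some bag; and for every vertex, the bags containing it form a connected subtree. Here bags containing vertex 7 are not connected in the tree, so the decomposition is invalid.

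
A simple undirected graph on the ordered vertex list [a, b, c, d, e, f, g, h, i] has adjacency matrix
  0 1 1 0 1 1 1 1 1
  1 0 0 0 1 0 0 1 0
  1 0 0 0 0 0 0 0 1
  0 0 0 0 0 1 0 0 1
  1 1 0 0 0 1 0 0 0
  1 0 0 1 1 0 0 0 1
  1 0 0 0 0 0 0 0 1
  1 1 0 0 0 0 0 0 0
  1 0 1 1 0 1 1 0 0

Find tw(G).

2

A width-2 tree decomposition is:
Bags: B1 = {a, b, e}  B2 = {a, e, f}  B3 = {a, f, i}  B4 = {d, f, i}  B5 = {a, c, i}  B6 = {a, b, h}  B7 = {a, g, i}
Tree: B1–B2, B2–B3, B3–B4, B3–B5, B1–B6, B5–B7
The largest bag has 3 vertices, giving width 2; this decomposition certifies tw(G) ≤ 2. For the lower bound, the 3 vertices {d, f, i} are pairwise adjacent, and any tree decomposition puts a clique entirely inside one bag — forcing width ≥ 2. Therefore the treewidth is 2.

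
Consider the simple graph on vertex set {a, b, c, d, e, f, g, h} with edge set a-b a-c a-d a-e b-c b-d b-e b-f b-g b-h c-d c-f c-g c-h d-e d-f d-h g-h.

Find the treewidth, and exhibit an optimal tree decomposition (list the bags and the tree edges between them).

The largest bag has 4 vertices, giving width 3; this decomposition certifies tw(G) ≤ 3. Conversely, {a, b, d, e} is a clique of size 4, and the vertices of any clique must share a bag in every tree decomposition; so some bag has ≥ 4 vertices and tw(G) ≥ 3. Therefore the treewidth is 3.

Treewidth 3.
One optimal decomposition is:
Bags: B1 = {a, b, c, d}  B2 = {a, b, d, e}  B3 = {b, c, d, h}  B4 = {b, c, d, f}  B5 = {b, c, g, h}
Tree: B1–B2, B1–B3, B3–B4, B3–B5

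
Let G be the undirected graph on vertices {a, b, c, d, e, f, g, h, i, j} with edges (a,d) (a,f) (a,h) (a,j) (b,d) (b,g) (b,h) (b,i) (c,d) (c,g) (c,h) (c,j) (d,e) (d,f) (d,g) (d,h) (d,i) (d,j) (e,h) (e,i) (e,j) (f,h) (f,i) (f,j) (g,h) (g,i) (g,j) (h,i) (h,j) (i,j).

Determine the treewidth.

4

A width-4 tree decomposition is:
Bags: B1 = {d, g, h, i, j}  B2 = {c, d, g, h, j}  B3 = {d, e, h, i, j}  B4 = {d, f, h, i, j}  B5 = {a, d, f, h, j}  B6 = {b, d, g, h, i}
Tree: B1–B2, B1–B3, B3–B4, B4–B5, B1–B6
The largest bag has 5 vertices, giving width 4; this decomposition certifies tw(G) ≤ 4. Conversely, {c, d, g, h, j} is a clique of size 5, and the vertices of any clique must share a bag in every tree decomposition; so some bag has ≥ 5 vertices and tw(G) ≥ 4. Combining the bounds, tw(G) = 4.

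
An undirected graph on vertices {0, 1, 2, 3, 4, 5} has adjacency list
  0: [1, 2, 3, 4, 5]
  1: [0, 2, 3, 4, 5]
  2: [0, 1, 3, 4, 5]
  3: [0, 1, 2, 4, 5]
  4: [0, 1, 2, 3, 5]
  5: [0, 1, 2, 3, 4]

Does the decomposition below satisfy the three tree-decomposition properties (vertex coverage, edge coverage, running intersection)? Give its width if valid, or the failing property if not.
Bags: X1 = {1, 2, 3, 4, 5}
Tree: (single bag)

A tree decomposition must satisfy three properties: every vertex lies in some bag; for every edge, both endpoints lie together in some bag; and for every vertex, the bags containing it form a connected subtree. Here vertex 0 appears in no bag, so the decomposition is invalid.

No — vertex 0 appears in no bag.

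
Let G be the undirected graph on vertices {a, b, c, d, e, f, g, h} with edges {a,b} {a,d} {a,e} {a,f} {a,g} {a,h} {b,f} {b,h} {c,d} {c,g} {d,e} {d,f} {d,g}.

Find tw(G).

2

A width-2 tree decomposition is:
Bags: B1 = {a, b, f}  B2 = {a, d, f}  B3 = {a, b, h}  B4 = {a, d, g}  B5 = {a, d, e}  B6 = {c, d, g}
Tree: B1–B2, B1–B3, B2–B4, B2–B5, B4–B6
The largest bag has 3 vertices, giving width 2; this decomposition certifies tw(G) ≤ 2. On the other hand G contains the 3-clique {c, d, g}. A clique must lie in a single bag of any decomposition, so no decomposition can have width below 2. Hence tw(G) = 2 exactly.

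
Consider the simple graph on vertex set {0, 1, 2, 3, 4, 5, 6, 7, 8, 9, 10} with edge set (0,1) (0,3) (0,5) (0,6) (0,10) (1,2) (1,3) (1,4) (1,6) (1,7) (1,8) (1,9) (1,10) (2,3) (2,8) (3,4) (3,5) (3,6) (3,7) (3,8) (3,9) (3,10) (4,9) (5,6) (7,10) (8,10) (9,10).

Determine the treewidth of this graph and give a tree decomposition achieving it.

Treewidth 3.
One such decomposition:
Bags: B1 = {0, 1, 3, 10}  B2 = {1, 3, 7, 10}  B3 = {1, 3, 9, 10}  B4 = {0, 1, 3, 6}  B5 = {1, 3, 8, 10}  B6 = {0, 3, 5, 6}  B7 = {1, 3, 4, 9}  B8 = {1, 2, 3, 8}
Tree: B1–B2, B2–B3, B1–B4, B1–B5, B4–B6, B3–B7, B5–B8

Every bag has size at most 4, so the width is 4 − 1 = 3 and tw(G) ≤ 3. Conversely, {1, 2, 3, 8} is a clique of size 4, and the vertices of any clique must share a bag in every tree decomposition; so some bag has ≥ 4 vertices and tw(G) ≥ 3. Combining the bounds, tw(G) = 3.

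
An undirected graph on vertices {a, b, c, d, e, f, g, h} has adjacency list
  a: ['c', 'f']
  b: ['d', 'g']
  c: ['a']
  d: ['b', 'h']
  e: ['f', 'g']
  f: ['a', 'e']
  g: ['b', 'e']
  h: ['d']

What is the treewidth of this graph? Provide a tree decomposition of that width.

Treewidth 1.
One such decomposition:
Bags: B1 = {d, h}  B2 = {b, d}  B3 = {b, g}  B4 = {e, g}  B5 = {e, f}  B6 = {a, f}  B7 = {a, c}
Tree: B1–B2, B2–B3, B3–B4, B4–B5, B5–B6, B6–B7

The largest bag has 2 vertices, giving width 1; this decomposition certifies tw(G) ≤ 1. G has an edge, so its treewidth is at least 1. Combining the bounds, tw(G) = 1.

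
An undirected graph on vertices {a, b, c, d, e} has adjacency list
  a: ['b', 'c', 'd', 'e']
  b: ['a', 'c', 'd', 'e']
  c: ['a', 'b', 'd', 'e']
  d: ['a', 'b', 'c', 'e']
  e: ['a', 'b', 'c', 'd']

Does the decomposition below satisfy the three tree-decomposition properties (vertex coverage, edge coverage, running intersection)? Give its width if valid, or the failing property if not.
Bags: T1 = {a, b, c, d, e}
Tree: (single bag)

Vertex coverage: the bags together contain {a, b, c, d, e}, the full vertex set. Edge coverage: each edge of G has both endpoints in at least one bag. Running intersection: for every vertex, the bags containing it form a connected subtree. All three properties hold, so this is a valid tree decomposition of width max|bag| − 1 = 4, and hence tw(G) ≤ 4.

Yes; width 4.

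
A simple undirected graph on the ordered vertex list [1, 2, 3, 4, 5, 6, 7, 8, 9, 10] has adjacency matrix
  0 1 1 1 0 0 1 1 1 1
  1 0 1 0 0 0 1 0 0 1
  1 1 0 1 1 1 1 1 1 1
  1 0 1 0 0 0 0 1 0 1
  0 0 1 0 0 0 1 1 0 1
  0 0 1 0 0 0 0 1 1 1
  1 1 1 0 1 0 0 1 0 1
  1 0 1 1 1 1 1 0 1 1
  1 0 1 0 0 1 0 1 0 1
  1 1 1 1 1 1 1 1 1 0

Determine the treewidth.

4

A width-4 tree decomposition is:
Bags: B1 = {3, 5, 7, 8, 10}  B2 = {1, 3, 7, 8, 10}  B3 = {1, 3, 8, 9, 10}  B4 = {1, 2, 3, 7, 10}  B5 = {1, 3, 4, 8, 10}  B6 = {3, 6, 8, 9, 10}
Tree: B1–B2, B2–B3, B2–B4, B3–B5, B3–B6
Every bag has size at most 5, so the width is 5 − 1 = 4 and tw(G) ≤ 4. Conversely, {1, 3, 8, 9, 10} is a clique of size 5, and the vertices of any clique must share a bag in every tree decomposition; so some bag has ≥ 5 vertices and tw(G) ≥ 4. The upper and lower bounds meet at 4, so that is the treewidth.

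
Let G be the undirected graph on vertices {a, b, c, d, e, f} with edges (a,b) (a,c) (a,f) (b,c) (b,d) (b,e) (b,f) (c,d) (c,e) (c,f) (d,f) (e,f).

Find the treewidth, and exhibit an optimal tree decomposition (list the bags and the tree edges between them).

Treewidth 3.
One optimal decomposition is:
Bags: B1 = {b, c, e, f}  B2 = {a, b, c, f}  B3 = {b, c, d, f}
Tree: B1–B2, B2–B3

Every bag has size at most 4, so the width is 4 − 1 = 3 and tw(G) ≤ 3. On the other hand G contains the 4-clique {b, c, d, f}. A clique must lie in a single bag of any decomposition, so no decomposition can have width below 3. The upper and lower bounds meet at 3, so that is the treewidth.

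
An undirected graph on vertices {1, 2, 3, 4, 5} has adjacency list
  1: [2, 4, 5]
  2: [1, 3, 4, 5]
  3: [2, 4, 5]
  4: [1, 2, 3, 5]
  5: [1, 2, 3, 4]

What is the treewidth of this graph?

3

A width-3 tree decomposition is:
Bags: B1 = {1, 2, 4, 5}  B2 = {2, 3, 4, 5}
Tree: B1–B2
Every bag has size at most 4, so the width is 4 − 1 = 3 and tw(G) ≤ 3. For the lower bound, the 4 vertices {1, 2, 4, 5} are pairwise adjacent, and any tree decomposition puts a clique entirely inside one bag — forcing width ≥ 3. Combining the bounds, tw(G) = 3.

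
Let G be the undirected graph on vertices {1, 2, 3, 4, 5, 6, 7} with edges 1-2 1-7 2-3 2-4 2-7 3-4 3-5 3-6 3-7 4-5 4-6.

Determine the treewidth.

A width-2 tree decomposition is:
Bags: B1 = {2, 3, 7}  B2 = {1, 2, 7}  B3 = {2, 3, 4}  B4 = {3, 4, 6}  B5 = {3, 4, 5}
Tree: B1–B2, B1–B3, B3–B4, B3–B5
Every bag has size at most 3, so the width is 3 − 1 = 2 and tw(G) ≤ 2. On the other hand G contains the 3-clique {1, 2, 7}. A clique must lie in a single bag of any decomposition, so no decomposition can have width below 2. Hence tw(G) = 2 exactly.

2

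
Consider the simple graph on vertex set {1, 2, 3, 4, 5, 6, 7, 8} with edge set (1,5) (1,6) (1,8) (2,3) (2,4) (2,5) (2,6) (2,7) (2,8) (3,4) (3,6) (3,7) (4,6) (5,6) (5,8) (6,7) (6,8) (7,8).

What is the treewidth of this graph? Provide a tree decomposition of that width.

Treewidth 3.
One optimal decomposition is:
Bags: B1 = {2, 3, 6, 7}  B2 = {2, 3, 4, 6}  B3 = {2, 6, 7, 8}  B4 = {2, 5, 6, 8}  B5 = {1, 5, 6, 8}
Tree: B1–B2, B1–B3, B3–B4, B4–B5

The largest bag has 4 vertices, giving width 3; this decomposition certifies tw(G) ≤ 3. On the other hand G contains the 4-clique {1, 5, 6, 8}. A clique must lie in a single bag of any decomposition, so no decomposition can have width below 3. Hence tw(G) = 3 exactly.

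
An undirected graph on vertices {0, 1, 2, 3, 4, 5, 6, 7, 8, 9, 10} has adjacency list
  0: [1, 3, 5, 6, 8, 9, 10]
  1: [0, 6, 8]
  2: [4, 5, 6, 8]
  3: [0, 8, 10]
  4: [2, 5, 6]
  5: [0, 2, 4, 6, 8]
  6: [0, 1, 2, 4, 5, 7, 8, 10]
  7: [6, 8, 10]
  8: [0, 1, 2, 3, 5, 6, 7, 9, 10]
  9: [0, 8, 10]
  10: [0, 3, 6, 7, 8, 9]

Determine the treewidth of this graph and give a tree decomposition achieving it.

Each bag holds 4 vertices, so the decomposition has width 3, which upper-bounds the treewidth. For the lower bound, the 4 vertices {0, 8, 9, 10} are pairwise adjacent, and any tree decomposition puts a clique entirely inside one bag — forcing width ≥ 3. The upper and lower bounds meet at 3, so that is the treewidth.

Treewidth 3.
One optimal decomposition is:
Bags: B1 = {0, 6, 8, 10}  B2 = {0, 5, 6, 8}  B3 = {0, 8, 9, 10}  B4 = {2, 5, 6, 8}  B5 = {0, 1, 6, 8}  B6 = {6, 7, 8, 10}  B7 = {2, 4, 5, 6}  B8 = {0, 3, 8, 10}
Tree: B1–B2, B1–B3, B2–B4, B2–B5, B1–B6, B4–B7, B3–B8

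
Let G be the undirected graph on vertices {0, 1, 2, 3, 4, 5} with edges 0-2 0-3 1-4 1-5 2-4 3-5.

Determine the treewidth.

A width-2 tree decomposition is:
Bags: B1 = {0, 2, 3}  B2 = {2, 3, 5}  B3 = {1, 2, 5}  B4 = {1, 2, 4}
Tree: B1–B2, B2–B3, B3–B4
Each bag holds 3 vertices, so the decomposition has width 2, which upper-bounds the treewidth. The edges 2–0–3–5–1–4–2 form a cycle, so G is not a tree and its treewidth is at least 2. Hence tw(G) = 2 exactly.

2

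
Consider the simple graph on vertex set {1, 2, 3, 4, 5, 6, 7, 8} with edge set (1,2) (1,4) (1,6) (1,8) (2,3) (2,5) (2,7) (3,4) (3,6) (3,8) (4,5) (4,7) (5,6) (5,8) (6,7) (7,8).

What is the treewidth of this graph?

4

A width-4 tree decomposition is:
Bags: B1 = {2, 4, 6, 7, 8}  B2 = {2, 3, 4, 6, 8}  B3 = {1, 2, 4, 6, 8}  B4 = {2, 4, 5, 6, 8}
Tree: B1–B2, B2–B3, B3–B4
The largest bag has 5 vertices, giving width 4; this decomposition certifies tw(G) ≤ 4. For the lower bound: the 5 vertex sets {6,7}, {3,4}, {1,8}, {2}, {5} are disjoint, each induces a connected subgraph, and every pair is joined by at least one edge of G. Contracting each set to a single vertex therefore yields K_{5} as a minor, and since treewidth is minor-monotone, tw(G) ≥ tw(K_{5}) = 4. Combining the bounds, tw(G) = 4.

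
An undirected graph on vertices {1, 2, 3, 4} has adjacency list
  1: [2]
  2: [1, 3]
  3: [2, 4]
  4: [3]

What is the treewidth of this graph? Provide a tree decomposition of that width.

Each bag holds 2 vertices, so the decomposition has width 1, which upper-bounds the treewidth. G has an edge, so its treewidth is at least 1. Hence tw(G) = 1 exactly.

Treewidth 1.
Bags: B1 = {3, 4}  B2 = {2, 3}  B3 = {1, 2}
Tree: B1–B2, B2–B3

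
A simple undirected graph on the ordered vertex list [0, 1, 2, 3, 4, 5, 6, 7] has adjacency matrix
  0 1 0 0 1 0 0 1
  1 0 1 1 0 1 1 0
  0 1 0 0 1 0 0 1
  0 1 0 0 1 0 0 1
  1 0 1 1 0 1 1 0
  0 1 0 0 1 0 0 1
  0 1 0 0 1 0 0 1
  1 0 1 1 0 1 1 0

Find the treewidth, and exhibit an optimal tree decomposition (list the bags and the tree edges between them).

Treewidth 3.
One optimal decomposition is:
Bags: B1 = {1, 4, 6, 7}  B2 = {1, 4, 5, 7}  B3 = {1, 2, 4, 7}  B4 = {0, 1, 4, 7}  B5 = {1, 3, 4, 7}
Tree: B1–B2, B2–B3, B3–B4, B4–B5

The largest bag has 4 vertices, giving width 3; this decomposition certifies tw(G) ≤ 3. For the lower bound: the 4 vertex sets {1,6}, {4,5}, {7}, {2} are disjoint, each induces a connected subgraph, and every pair is joined by at least one edge of G. Contracting each set to a single vertex therefore yields K_{4} as a minor, and since treewidth is minor-monotone, tw(G) ≥ tw(K_{4}) = 3. The upper and lower bounds meet at 3, so that is the treewidth.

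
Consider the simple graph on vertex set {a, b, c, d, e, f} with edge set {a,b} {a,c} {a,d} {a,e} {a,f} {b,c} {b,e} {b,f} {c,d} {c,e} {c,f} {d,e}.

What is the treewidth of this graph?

A width-3 tree decomposition is:
Bags: B1 = {a, c, d, e}  B2 = {a, b, c, e}  B3 = {a, b, c, f}
Tree: B1–B2, B2–B3
Each bag holds 4 vertices, so the decomposition has width 3, which upper-bounds the treewidth. Conversely, {a, c, d, e} is a clique of size 4, and the vertices of any clique must share a bag in every tree decomposition; so some bag has ≥ 4 vertices and tw(G) ≥ 3. The upper and lower bounds meet at 3, so that is the treewidth.

3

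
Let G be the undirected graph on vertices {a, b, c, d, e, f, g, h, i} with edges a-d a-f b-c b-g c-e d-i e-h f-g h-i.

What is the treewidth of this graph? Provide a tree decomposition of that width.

Treewidth 2.
Bags: B1 = {e, h, i}  B2 = {d, e, i}  B3 = {a, d, e}  B4 = {a, e, f}  B5 = {e, f, g}  B6 = {b, e, g}  B7 = {b, c, e}
Tree: B1–B2, B2–B3, B3–B4, B4–B5, B5–B6, B6–B7

Each bag holds 3 vertices, so the decomposition has width 2, which upper-bounds the treewidth. The edges e–h–i–d–a–f–g–b–c–e form a cycle, so G is not a tree and its treewidth is at least 2. The upper and lower bounds meet at 2, so that is the treewidth.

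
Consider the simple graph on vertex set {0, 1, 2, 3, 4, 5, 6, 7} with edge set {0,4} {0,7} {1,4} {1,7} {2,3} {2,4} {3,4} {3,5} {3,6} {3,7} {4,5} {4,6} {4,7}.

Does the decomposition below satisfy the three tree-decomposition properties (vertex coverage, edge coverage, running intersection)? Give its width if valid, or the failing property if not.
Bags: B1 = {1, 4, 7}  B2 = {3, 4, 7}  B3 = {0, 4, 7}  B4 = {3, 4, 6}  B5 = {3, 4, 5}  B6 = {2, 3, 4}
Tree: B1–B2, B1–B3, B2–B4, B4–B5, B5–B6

Every vertex of G appears in some bag (union = {0, 1, 2, 3, 4, 5, 6, 7}); every edge is covered by a bag; and for each vertex v the set of bags containing v is connected in the bag tree. The decomposition is therefore valid. The largest bag has 3 vertices, so the width is 2.

Yes; width 2.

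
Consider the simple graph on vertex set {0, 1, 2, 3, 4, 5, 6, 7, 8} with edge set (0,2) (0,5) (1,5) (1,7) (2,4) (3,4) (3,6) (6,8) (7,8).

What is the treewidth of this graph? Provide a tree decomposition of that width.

Treewidth 2.
Bags: B1 = {0, 2, 4}  B2 = {0, 4, 5}  B3 = {1, 4, 5}  B4 = {1, 4, 7}  B5 = {4, 7, 8}  B6 = {4, 6, 8}  B7 = {3, 4, 6}
Tree: B1–B2, B2–B3, B3–B4, B4–B5, B5–B6, B6–B7

The largest bag has 3 vertices, giving width 2; this decomposition certifies tw(G) ≤ 2. The edges 4–2–0–5–1–7–8–6–3–4 form a cycle, so G is not a tree and its treewidth is at least 2. Therefore the treewidth is 2.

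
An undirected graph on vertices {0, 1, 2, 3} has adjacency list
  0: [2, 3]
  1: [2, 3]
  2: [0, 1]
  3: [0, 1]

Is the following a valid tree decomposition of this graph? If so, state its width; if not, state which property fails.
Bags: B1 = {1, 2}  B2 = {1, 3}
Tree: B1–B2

A tree decomposition must satisfy three properties: every vertex lies in some bag; for every edge, both endpoints lie together in some bag; and for every vertex, the bags containing it form a connected subtree. Here vertex 0 appears in no bag, so the decomposition is invalid.

No — vertex 0 appears in no bag.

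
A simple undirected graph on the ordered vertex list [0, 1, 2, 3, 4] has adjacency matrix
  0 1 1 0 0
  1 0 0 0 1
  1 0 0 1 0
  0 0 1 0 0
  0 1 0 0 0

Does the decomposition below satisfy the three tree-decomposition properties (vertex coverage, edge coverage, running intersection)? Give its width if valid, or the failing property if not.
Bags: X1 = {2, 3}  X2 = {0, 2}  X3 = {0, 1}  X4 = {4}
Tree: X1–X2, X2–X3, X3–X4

No — edge (1,4) lies in no bag.

A tree decomposition must satisfy three properties: every vertex lies in some bag; for every edge, both endpoints lie together in some bag; and for every vertex, the bags containing it form a connected subtree. Here edge (1,4) lies in no bag, so the decomposition is invalid.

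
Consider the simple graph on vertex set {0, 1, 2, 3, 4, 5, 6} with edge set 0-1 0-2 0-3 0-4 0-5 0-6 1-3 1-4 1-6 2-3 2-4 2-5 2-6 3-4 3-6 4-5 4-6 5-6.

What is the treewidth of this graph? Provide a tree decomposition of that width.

Every bag has size at most 5, so the width is 5 − 1 = 4 and tw(G) ≤ 4. For the lower bound, the 5 vertices {0, 1, 3, 4, 6} are pairwise adjacent, and any tree decomposition puts a clique entirely inside one bag — forcing width ≥ 4. Therefore the treewidth is 4.

Treewidth 4.
One such decomposition:
Bags: B1 = {0, 2, 3, 4, 6}  B2 = {0, 1, 3, 4, 6}  B3 = {0, 2, 4, 5, 6}
Tree: B1–B2, B1–B3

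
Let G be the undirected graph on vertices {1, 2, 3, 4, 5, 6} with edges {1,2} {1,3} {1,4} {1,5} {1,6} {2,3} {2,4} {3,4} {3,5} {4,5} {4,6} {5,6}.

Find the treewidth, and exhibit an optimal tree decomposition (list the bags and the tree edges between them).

Treewidth 3.
Bags: B1 = {1, 3, 4, 5}  B2 = {1, 4, 5, 6}  B3 = {1, 2, 3, 4}
Tree: B1–B2, B1–B3

Every bag has size at most 4, so the width is 4 − 1 = 3 and tw(G) ≤ 3. On the other hand G contains the 4-clique {1, 2, 3, 4}. A clique must lie in a single bag of any decomposition, so no decomposition can have width below 3. Combining the bounds, tw(G) = 3.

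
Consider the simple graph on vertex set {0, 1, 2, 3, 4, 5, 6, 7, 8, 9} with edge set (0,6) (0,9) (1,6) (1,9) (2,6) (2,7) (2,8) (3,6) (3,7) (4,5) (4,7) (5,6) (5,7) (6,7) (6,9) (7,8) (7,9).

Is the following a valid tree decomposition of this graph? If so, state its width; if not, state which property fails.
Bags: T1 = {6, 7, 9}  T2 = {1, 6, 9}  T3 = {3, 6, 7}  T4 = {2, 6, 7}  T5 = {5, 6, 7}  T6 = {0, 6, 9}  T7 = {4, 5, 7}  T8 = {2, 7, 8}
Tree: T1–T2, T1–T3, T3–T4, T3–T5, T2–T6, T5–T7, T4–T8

Yes; width 2.

Vertex coverage: the bags together contain {0, 1, 2, 3, 4, 5, 6, 7, 8, 9}, the full vertex set. Edge coverage: each edge of G has both endpoints in at least one bag. Running intersection: for every vertex, the bags containing it form a connected subtree. All three properties hold, so this is a valid tree decomposition of width max|bag| − 1 = 2, and hence tw(G) ≤ 2.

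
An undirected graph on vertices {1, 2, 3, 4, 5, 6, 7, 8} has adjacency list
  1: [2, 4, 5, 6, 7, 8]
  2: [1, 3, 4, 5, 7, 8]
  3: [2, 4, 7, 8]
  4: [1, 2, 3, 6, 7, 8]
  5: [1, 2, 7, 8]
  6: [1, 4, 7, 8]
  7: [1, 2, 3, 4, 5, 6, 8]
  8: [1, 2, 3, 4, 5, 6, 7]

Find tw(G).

A width-4 tree decomposition is:
Bags: B1 = {1, 4, 6, 7, 8}  B2 = {1, 2, 4, 7, 8}  B3 = {2, 3, 4, 7, 8}  B4 = {1, 2, 5, 7, 8}
Tree: B1–B2, B2–B3, B2–B4
Every bag has size at most 5, so the width is 5 − 1 = 4 and tw(G) ≤ 4. Conversely, {1, 2, 4, 7, 8} is a clique of size 5, and the vertices of any clique must share a bag in every tree decomposition; so some bag has ≥ 5 vertices and tw(G) ≥ 4. Combining the bounds, tw(G) = 4.

4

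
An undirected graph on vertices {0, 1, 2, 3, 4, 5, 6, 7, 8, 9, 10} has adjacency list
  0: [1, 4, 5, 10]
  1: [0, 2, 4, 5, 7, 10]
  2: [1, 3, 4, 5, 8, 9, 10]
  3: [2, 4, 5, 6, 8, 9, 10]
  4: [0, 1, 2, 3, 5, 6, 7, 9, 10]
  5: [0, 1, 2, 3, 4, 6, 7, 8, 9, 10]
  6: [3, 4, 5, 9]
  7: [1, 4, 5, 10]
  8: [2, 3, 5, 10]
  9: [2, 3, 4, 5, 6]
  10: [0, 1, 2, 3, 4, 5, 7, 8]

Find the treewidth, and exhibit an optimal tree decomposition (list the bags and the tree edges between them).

Each bag holds 5 vertices, so the decomposition has width 4, which upper-bounds the treewidth. Conversely, {2, 3, 5, 8, 10} is a clique of size 5, and the vertices of any clique must share a bag in every tree decomposition; so some bag has ≥ 5 vertices and tw(G) ≥ 4. Combining the bounds, tw(G) = 4.

Treewidth 4.
Bags: B1 = {1, 2, 4, 5, 10}  B2 = {0, 1, 4, 5, 10}  B3 = {2, 3, 4, 5, 10}  B4 = {2, 3, 5, 8, 10}  B5 = {1, 4, 5, 7, 10}  B6 = {2, 3, 4, 5, 9}  B7 = {3, 4, 5, 6, 9}
Tree: B1–B2, B1–B3, B3–B4, B1–B5, B3–B6, B6–B7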